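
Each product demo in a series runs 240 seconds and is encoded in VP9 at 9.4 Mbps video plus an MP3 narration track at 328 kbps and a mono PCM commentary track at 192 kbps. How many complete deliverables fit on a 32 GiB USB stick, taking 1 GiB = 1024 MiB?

115

Audio total: 328 + 192 = 520 kbps = 0.520 Mbps.
Total bitrate: 9.920 Mbps.
Per item: 9.920 Mbps × 240 s = 2,381 Mb = 297.6 MB.
Capacity: 32 GiB = 274,878 Mb; 115.46 items → 115 complete.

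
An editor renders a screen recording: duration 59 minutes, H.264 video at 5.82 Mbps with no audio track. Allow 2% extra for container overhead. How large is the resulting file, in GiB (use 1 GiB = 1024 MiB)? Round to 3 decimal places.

2.446 GiB

59 min = 3540 s
Total bitrate: 5.82 Mbps.
Stream data: 5.820 Mbps × 3540 s = 20602.8 Mb.
With 2% container overhead: ×1.02.
21,015 Mb = 2,626,857,000 bytes ÷ 1,073,741,824 = 2.446 GiB.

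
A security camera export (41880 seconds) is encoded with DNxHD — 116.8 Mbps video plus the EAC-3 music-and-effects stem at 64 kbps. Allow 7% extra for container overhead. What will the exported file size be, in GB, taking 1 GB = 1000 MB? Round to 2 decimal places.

654.61 GB

Audio: 64 kbps = 0.064 Mbps.
Total bitrate: 116.8 + 0.064 = 116.864 Mbps.
Stream data: 116.864 Mbps × 41880 s = 4894264.3 Mb.
With 7% container overhead: ×1.07.
5,236,863 Mb ÷ 8 = 654,608 MB → 654.6 GB.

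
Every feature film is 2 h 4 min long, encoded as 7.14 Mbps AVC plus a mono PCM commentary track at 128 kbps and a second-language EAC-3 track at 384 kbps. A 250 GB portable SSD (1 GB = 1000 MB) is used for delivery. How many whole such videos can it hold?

2 h 4 min = 124 min = 7440 s
Audio total: 128 + 384 = 512 kbps = 0.512 Mbps.
Total bitrate: 7.652 Mbps.
Per item: 7.652 Mbps × 7440 s = 56,931 Mb = 7,116 MB.
Capacity: 250 GB = 2,000,000 Mb; 35.13 items → 35 complete.

35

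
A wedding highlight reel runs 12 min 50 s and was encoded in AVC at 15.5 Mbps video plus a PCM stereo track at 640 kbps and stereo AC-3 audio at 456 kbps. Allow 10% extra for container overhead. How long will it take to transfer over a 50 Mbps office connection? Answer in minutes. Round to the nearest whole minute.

5 minutes

12 min 50 s = 770 s
Audio total: 640 + 456 = 1096 kbps = 1.096 Mbps.
Total bitrate: 16.596 Mbps.
File: 16.596 Mbps × 770 s = 12778.9 Mb.
With 10% container overhead: ×1.10. → 14056.8 Mb.
At 50 Mbps: 14056.8 / 50 = 281.1 s ≈ 4.69 minutes.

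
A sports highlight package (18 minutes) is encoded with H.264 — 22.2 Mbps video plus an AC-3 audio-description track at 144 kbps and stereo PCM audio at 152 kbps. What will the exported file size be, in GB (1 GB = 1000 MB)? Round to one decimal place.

18 min = 1080 s
Audio total: 144 + 152 = 296 kbps = 0.296 Mbps.
Total bitrate: 22.2 + 0.296 = 22.496 Mbps.
Stream data: 22.496 Mbps × 1080 s = 24295.7 Mb.
24,296 Mb ÷ 8 = 3,037 MB → 3.037 GB.

3.0 GB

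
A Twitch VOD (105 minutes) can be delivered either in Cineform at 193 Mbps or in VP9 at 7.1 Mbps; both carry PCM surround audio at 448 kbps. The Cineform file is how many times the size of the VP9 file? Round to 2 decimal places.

25.63

105 min = 6300 s
Audio: 448 kbps = 0.448 Mbps.
Cineform: 193.448 Mbps × 6300 s = 1218722.4 Mb = 141.878 GiB.
VP9: 7.548 Mbps × 6300 s = 47552.4 Mb = 5.536 GiB.
Ratio: 141.878 / 5.536 = 25.629.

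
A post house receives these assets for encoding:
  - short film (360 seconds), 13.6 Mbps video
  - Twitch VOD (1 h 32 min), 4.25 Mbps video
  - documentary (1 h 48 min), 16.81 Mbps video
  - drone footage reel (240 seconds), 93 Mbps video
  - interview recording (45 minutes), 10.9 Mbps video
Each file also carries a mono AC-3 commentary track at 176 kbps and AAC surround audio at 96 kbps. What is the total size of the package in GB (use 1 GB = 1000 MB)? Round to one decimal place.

24.1 GB

Audio total: 176 + 96 = 272 kbps = 0.272 Mbps.
short film: 13.872 Mbps × 360 s = 4993.9 Mb
Twitch VOD: 4.522 Mbps × 5520 s = 24961.4 Mb
documentary: 17.082 Mbps × 6480 s = 110691.4 Mb
drone footage reel: 93.272 Mbps × 240 s = 22385.3 Mb
interview recording: 11.172 Mbps × 2700 s = 30164.4 Mb
Total: 193196.4 Mb = 24149.5 MB.
= 24.15 GB.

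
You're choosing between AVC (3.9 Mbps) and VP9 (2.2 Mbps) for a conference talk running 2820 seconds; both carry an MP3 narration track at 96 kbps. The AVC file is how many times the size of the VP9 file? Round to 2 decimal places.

Audio: 96 kbps = 0.096 Mbps.
AVC: 3.996 Mbps × 2820 s = 11268.7 Mb = 1.409 GB.
VP9: 2.296 Mbps × 2820 s = 6474.7 Mb = 0.809 GB.
Ratio: 1.409 / 0.809 = 1.740.

1.74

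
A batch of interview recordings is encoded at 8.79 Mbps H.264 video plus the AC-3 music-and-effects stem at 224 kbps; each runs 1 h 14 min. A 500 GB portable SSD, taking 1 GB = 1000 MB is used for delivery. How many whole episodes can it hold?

1 h 14 min = 74 min = 4440 s
Audio: 224 kbps = 0.224 Mbps.
Total bitrate: 9.014 Mbps.
Per item: 9.014 Mbps × 4440 s = 40,022 Mb = 5,003 MB.
Capacity: 500 GB = 4,000,000 Mb; 99.94 items → 99 complete.

99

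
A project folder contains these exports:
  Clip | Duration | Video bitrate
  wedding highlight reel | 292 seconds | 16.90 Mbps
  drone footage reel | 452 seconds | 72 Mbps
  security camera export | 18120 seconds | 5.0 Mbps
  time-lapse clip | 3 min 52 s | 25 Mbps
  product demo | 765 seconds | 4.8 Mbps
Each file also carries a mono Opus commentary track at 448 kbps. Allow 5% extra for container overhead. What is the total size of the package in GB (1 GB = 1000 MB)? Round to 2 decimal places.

Audio: 448 kbps = 0.448 Mbps.
wedding highlight reel: 17.348 Mbps × 292 s × 1.05 = 5318.9 Mb
drone footage reel: 72.448 Mbps × 452 s × 1.05 = 34383.8 Mb
security camera export: 5.448 Mbps × 18120 s × 1.05 = 103653.6 Mb
time-lapse clip: 25.448 Mbps × 232 s × 1.05 = 6199.1 Mb
product demo: 5.248 Mbps × 765 s × 1.05 = 4215.5 Mb
Total: 153771.0 Mb = 19221.4 MB.
= 19.22 GB.

19.22 GB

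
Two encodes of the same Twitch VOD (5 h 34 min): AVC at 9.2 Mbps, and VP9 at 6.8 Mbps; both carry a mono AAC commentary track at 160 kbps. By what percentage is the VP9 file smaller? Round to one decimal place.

5 h 34 min = 334 min = 20040 s
Audio: 160 kbps = 0.160 Mbps.
AVC: 9.360 Mbps × 20040 s = 187574.4 Mb = 21.837 GiB.
VP9: 6.960 Mbps × 20040 s = 139478.4 Mb = 16.237 GiB.
Reduction: (1 − 16.237/21.837) × 100 = 25.64%.

25.6%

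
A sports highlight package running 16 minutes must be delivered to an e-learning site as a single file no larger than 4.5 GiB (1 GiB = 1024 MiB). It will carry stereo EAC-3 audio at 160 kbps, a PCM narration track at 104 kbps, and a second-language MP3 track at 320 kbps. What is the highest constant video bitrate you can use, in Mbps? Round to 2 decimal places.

Budget: 4.5 GiB = 38654.7 Mb.
16 min = 960 s
Total bitrate budget: 38654.7 Mb / 960 s = 40.265 Mbps.
Audio total: 160 + 104 + 320 = 584 kbps = 0.584 Mbps.
Video: 40.265 − 0.584 = 39.681 Mbps.

39.68 Mbps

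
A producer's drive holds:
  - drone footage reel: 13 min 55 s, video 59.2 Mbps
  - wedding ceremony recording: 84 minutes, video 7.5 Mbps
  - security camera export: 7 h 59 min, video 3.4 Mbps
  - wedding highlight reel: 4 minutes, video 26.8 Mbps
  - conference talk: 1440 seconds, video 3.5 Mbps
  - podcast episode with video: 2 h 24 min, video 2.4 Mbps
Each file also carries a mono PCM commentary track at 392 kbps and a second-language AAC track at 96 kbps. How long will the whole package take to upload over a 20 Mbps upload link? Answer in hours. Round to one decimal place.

3.3 hours

Audio total: 392 + 96 = 488 kbps = 0.488 Mbps.
drone footage reel: 59.688 Mbps × 835 s = 49839.5 Mb
wedding ceremony recording: 7.988 Mbps × 5040 s = 40259.5 Mb
security camera export: 3.888 Mbps × 28740 s = 111741.1 Mb
wedding highlight reel: 27.288 Mbps × 240 s = 6549.1 Mb
conference talk: 3.988 Mbps × 1440 s = 5742.7 Mb
podcast episode with video: 2.888 Mbps × 8640 s = 24952.3 Mb
Total: 239084.3 Mb = 29885.5 MB.
At 20 Mbps: 239084.3 / 20 = 11954 s ≈ 3.32 hours.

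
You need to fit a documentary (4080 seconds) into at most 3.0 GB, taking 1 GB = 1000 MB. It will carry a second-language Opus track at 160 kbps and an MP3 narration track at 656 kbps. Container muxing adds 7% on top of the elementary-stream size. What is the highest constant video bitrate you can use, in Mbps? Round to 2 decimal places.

4.68 Mbps

Budget: 3.0 GB = 24000.0 Mb.
Stream payload after overhead: 24000.0 / 1.07 = 22429.9 Mb.
Total bitrate budget: 22429.9 Mb / 4080 s = 5.498 Mbps.
Audio total: 160 + 656 = 816 kbps = 0.816 Mbps.
Video: 5.498 − 0.816 = 4.682 Mbps.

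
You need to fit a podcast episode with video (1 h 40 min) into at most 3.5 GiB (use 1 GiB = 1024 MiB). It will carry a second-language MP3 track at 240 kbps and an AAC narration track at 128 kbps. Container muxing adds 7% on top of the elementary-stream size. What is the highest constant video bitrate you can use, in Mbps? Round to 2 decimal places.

4.31 Mbps

Budget: 3.5 GiB = 30064.8 Mb.
Stream payload after overhead: 30064.8 / 1.07 = 28097.9 Mb.
1 h 40 min = 100 min = 6000 s
Total bitrate budget: 28097.9 Mb / 6000 s = 4.683 Mbps.
Audio total: 240 + 128 = 368 kbps = 0.368 Mbps.
Video: 4.683 − 0.368 = 4.315 Mbps.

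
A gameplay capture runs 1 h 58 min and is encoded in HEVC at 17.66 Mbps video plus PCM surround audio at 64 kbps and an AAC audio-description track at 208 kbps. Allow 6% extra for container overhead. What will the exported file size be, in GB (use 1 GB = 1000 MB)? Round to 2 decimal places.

16.82 GB

1 h 58 min = 118 min = 7080 s
Audio total: 64 + 208 = 272 kbps = 0.272 Mbps.
Total bitrate: 17.66 + 0.272 = 17.932 Mbps.
Stream data: 17.932 Mbps × 7080 s = 126958.6 Mb.
With 6% container overhead: ×1.06.
134,576 Mb ÷ 8 = 16,822 MB → 16.82 GB.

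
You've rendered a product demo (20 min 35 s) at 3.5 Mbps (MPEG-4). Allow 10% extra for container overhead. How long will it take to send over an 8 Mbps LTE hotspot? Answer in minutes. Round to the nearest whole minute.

20 min 35 s = 1235 s
File: 3.500 Mbps × 1235 s = 4322.5 Mb.
With 10% container overhead: ×1.10. → 4754.8 Mb.
At 8 Mbps: 4754.8 / 8 = 594.3 s ≈ 9.91 minutes.

10 minutes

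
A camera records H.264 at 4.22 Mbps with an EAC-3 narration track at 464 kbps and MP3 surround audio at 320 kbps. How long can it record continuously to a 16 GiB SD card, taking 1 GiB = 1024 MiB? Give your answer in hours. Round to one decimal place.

7.6 hours

Audio total: 464 + 320 = 784 kbps = 0.784 Mbps.
Total bitrate: 4.22 + 0.784 = 5.004 Mbps.
Capacity: 16 GiB = 137,439 Mb.
Recording time: 137,439 / 5.004 = 27,466 s ≈ 7.63 hours.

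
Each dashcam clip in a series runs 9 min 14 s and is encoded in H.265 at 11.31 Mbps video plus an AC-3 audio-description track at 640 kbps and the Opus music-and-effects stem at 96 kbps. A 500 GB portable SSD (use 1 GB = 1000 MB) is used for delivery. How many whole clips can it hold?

599

9 min 14 s = 554 s
Audio total: 640 + 96 = 736 kbps = 0.736 Mbps.
Total bitrate: 12.046 Mbps.
Per item: 12.046 Mbps × 554 s = 6,673 Mb = 834.2 MB.
Capacity: 500 GB = 4,000,000 Mb; 599.39 items → 599 complete.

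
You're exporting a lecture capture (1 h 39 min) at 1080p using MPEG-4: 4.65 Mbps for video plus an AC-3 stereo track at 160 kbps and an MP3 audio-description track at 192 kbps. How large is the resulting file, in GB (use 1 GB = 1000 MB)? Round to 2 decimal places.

1 h 39 min = 99 min = 5940 s
Audio total: 160 + 192 = 352 kbps = 0.352 Mbps.
Total bitrate: 4.65 + 0.352 = 5.002 Mbps.
Stream data: 5.002 Mbps × 5940 s = 29711.9 Mb.
29,712 Mb ÷ 8 = 3,714 MB → 3.714 GB.

3.71 GB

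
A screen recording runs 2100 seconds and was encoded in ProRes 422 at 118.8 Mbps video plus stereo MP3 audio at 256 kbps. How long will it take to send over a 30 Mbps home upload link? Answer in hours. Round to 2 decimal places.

Audio: 256 kbps = 0.256 Mbps.
Total bitrate: 119.056 Mbps.
File: 119.056 Mbps × 2100 s = 250017.6 Mb.
At 30 Mbps: 250017.6 / 30 = 8333.9 s ≈ 2.31 hours.

2.31 hours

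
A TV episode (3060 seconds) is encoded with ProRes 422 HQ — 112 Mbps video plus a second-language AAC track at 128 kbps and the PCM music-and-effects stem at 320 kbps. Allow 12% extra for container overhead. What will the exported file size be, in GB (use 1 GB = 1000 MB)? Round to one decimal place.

48.2 GB

Audio total: 128 + 320 = 448 kbps = 0.448 Mbps.
Total bitrate: 112 + 0.448 = 112.448 Mbps.
Stream data: 112.448 Mbps × 3060 s = 344090.9 Mb.
With 12% container overhead: ×1.12.
385,382 Mb ÷ 8 = 48,173 MB → 48.17 GB.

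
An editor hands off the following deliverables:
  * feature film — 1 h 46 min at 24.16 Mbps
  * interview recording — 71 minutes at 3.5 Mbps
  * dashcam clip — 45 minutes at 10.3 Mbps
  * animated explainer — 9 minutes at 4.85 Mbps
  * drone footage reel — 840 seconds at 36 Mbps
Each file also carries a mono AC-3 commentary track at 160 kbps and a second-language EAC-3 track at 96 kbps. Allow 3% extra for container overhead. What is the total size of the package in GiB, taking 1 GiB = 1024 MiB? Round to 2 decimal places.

27.94 GiB

Audio total: 160 + 96 = 256 kbps = 0.256 Mbps.
feature film: 24.416 Mbps × 6360 s × 1.03 = 159944.3 Mb
interview recording: 3.756 Mbps × 4260 s × 1.03 = 16480.6 Mb
dashcam clip: 10.556 Mbps × 2700 s × 1.03 = 29356.2 Mb
animated explainer: 5.106 Mbps × 540 s × 1.03 = 2840.0 Mb
drone footage reel: 36.256 Mbps × 840 s × 1.03 = 31368.7 Mb
Total: 239989.8 Mb = 29998.7 MB.
= 27.94 GiB.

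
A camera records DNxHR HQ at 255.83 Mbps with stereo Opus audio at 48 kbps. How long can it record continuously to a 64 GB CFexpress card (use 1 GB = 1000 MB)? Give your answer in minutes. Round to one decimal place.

33.3 minutes

Audio: 48 kbps = 0.048 Mbps.
Total bitrate: 255.83 + 0.048 = 255.878 Mbps.
Capacity: 64 GB = 512,000 Mb.
Recording time: 512,000 / 255.878 = 2,001 s ≈ 33.3 minutes.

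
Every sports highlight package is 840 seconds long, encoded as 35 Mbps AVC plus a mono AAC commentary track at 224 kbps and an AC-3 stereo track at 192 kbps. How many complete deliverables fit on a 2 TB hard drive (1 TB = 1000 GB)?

Audio total: 224 + 192 = 416 kbps = 0.416 Mbps.
Total bitrate: 35.416 Mbps.
Per item: 35.416 Mbps × 840 s = 29,749 Mb = 3,719 MB.
Capacity: 2 TB = 16,000,000 Mb; 537.83 items → 537 complete.

537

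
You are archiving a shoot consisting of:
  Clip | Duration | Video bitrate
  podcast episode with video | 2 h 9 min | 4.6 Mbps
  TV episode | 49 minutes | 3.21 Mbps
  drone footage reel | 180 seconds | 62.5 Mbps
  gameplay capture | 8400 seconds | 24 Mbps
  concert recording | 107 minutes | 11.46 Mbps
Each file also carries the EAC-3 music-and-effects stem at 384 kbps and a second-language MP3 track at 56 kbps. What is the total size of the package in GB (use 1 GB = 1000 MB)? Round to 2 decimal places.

Audio total: 384 + 56 = 440 kbps = 0.440 Mbps.
podcast episode with video: 5.040 Mbps × 7740 s = 39009.6 Mb
TV episode: 3.650 Mbps × 2940 s = 10731.0 Mb
drone footage reel: 62.940 Mbps × 180 s = 11329.2 Mb
gameplay capture: 24.440 Mbps × 8400 s = 205296.0 Mb
concert recording: 11.900 Mbps × 6420 s = 76398.0 Mb
Total: 342763.8 Mb = 42845.5 MB.
= 42.85 GB.

42.85 GB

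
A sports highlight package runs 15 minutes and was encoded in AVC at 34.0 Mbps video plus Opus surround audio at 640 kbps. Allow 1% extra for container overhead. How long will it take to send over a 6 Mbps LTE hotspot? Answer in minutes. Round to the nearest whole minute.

15 min = 900 s
Audio: 640 kbps = 0.640 Mbps.
Total bitrate: 34.640 Mbps.
File: 34.640 Mbps × 900 s = 31176.0 Mb.
With 1% container overhead: ×1.01. → 31487.8 Mb.
At 6 Mbps: 31487.8 / 6 = 5248.0 s ≈ 87.5 minutes.

87 minutes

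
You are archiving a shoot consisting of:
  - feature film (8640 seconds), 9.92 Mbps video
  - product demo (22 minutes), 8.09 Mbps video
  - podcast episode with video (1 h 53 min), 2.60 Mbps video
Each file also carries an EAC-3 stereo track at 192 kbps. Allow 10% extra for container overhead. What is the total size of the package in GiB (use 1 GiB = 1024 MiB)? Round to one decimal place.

15.0 GiB

Audio: 192 kbps = 0.192 Mbps.
feature film: 10.112 Mbps × 8640 s × 1.10 = 96104.4 Mb
product demo: 8.282 Mbps × 1320 s × 1.10 = 12025.5 Mb
podcast episode with video: 2.792 Mbps × 6780 s × 1.10 = 20822.7 Mb
Total: 128952.6 Mb = 16119.1 MB.
= 15.01 GiB.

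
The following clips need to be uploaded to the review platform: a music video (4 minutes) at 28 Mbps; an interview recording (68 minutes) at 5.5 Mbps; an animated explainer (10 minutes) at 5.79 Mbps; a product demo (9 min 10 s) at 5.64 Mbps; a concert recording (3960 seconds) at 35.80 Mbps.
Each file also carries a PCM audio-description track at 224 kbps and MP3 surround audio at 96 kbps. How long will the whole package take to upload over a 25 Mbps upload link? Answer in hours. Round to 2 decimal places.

Audio total: 224 + 96 = 320 kbps = 0.320 Mbps.
music video: 28.320 Mbps × 240 s = 6796.8 Mb
interview recording: 5.820 Mbps × 4080 s = 23745.6 Mb
animated explainer: 6.110 Mbps × 600 s = 3666.0 Mb
product demo: 5.960 Mbps × 550 s = 3278.0 Mb
concert recording: 36.120 Mbps × 3960 s = 143035.2 Mb
Total: 180521.6 Mb = 22565.2 MB.
At 25 Mbps: 180521.6 / 25 = 7221 s ≈ 2.01 hours.

2.01 hours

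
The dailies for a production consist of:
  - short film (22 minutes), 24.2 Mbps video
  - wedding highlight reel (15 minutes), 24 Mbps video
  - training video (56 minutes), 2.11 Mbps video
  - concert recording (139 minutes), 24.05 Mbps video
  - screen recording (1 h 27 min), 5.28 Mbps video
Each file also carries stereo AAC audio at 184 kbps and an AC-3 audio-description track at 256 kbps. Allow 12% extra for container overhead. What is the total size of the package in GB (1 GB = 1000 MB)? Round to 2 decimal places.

Audio total: 184 + 256 = 440 kbps = 0.440 Mbps.
short film: 24.640 Mbps × 1320 s × 1.12 = 36427.8 Mb
wedding highlight reel: 24.440 Mbps × 900 s × 1.12 = 24635.5 Mb
training video: 2.550 Mbps × 3360 s × 1.12 = 9596.2 Mb
concert recording: 24.490 Mbps × 8340 s × 1.12 = 228756.2 Mb
screen recording: 5.720 Mbps × 5220 s × 1.12 = 33441.4 Mb
Total: 332857.1 Mb = 41607.1 MB.
= 41.61 GB.

41.61 GB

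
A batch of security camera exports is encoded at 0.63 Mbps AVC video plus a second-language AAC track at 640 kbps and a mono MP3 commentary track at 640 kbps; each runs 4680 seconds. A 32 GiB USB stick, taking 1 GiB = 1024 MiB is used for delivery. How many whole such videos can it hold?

30

Audio total: 640 + 640 = 1280 kbps = 1.280 Mbps.
Total bitrate: 1.910 Mbps.
Per item: 1.910 Mbps × 4680 s = 8,939 Mb = 1,117 MB.
Capacity: 32 GiB = 274,878 Mb; 30.75 items → 30 complete.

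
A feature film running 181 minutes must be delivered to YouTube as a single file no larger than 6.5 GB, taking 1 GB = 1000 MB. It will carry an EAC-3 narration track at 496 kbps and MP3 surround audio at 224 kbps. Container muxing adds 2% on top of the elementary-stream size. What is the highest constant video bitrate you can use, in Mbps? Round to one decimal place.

Budget: 6.5 GB = 52000.0 Mb.
Stream payload after overhead: 52000.0 / 1.02 = 50980.4 Mb.
181 min = 10860 s
Total bitrate budget: 50980.4 Mb / 10860 s = 4.694 Mbps.
Audio total: 496 + 224 = 720 kbps = 0.720 Mbps.
Video: 4.694 − 0.720 = 3.974 Mbps.

4.0 Mbps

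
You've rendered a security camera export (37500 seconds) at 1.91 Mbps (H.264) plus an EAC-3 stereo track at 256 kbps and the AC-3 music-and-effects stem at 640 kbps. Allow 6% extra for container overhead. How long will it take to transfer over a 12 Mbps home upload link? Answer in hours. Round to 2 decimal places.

Audio total: 256 + 640 = 896 kbps = 0.896 Mbps.
Total bitrate: 2.806 Mbps.
File: 2.806 Mbps × 37500 s = 105225.0 Mb.
With 6% container overhead: ×1.06. → 111538.5 Mb.
At 12 Mbps: 111538.5 / 12 = 9294.9 s ≈ 2.58 hours.

2.58 hours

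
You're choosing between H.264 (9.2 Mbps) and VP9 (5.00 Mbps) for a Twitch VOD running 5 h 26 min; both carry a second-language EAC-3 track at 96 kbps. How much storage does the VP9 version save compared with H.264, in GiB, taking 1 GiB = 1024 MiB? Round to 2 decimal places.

5 h 26 min = 326 min = 19560 s
Audio: 96 kbps = 0.096 Mbps.
H.264: 9.296 Mbps × 19560 s = 181829.8 Mb = 21.168 GiB.
VP9: 5.096 Mbps × 19560 s = 99677.8 Mb = 11.604 GiB.
Saving: 21.168 − 11.604 = 9.564 GiB.

9.56 GiB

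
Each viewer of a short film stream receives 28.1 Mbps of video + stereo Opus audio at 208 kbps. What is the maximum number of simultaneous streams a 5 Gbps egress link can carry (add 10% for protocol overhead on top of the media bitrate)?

Audio: 208 kbps = 0.208 Mbps.
Per-viewer media rate: 28.308 Mbps.
On the wire with 10% overhead: 31.139 Mbps.
5 Gbps = 5,000 Mbps; 5,000 / 31.139 = 160.57 → 160 viewers.

160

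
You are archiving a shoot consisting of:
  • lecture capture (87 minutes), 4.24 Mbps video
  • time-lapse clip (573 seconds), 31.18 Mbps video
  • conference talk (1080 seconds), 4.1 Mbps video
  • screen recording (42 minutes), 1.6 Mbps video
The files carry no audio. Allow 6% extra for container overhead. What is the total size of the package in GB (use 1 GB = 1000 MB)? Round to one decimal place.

6.4 GB

lecture capture: 4.240 Mbps × 5220 s × 1.06 = 23460.8 Mb
time-lapse clip: 31.180 Mbps × 573 s × 1.06 = 18938.1 Mb
conference talk: 4.100 Mbps × 1080 s × 1.06 = 4693.7 Mb
screen recording: 1.600 Mbps × 2520 s × 1.06 = 4273.9 Mb
Total: 51366.5 Mb = 6420.8 MB.
= 6.421 GB.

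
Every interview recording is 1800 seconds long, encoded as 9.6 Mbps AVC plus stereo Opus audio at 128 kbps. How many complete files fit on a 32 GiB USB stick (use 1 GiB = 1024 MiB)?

Audio: 128 kbps = 0.128 Mbps.
Total bitrate: 9.728 Mbps.
Per item: 9.728 Mbps × 1800 s = 17,510 Mb = 2,189 MB.
Capacity: 32 GiB = 274,878 Mb; 15.70 items → 15 complete.

15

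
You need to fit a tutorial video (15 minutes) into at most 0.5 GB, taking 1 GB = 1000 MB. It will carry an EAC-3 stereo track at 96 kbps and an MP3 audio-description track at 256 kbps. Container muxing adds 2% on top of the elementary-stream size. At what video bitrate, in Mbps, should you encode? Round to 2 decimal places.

4.01 Mbps

Budget: 0.5 GB = 4000.0 Mb.
Stream payload after overhead: 4000.0 / 1.02 = 3921.6 Mb.
15 min = 900 s
Total bitrate budget: 3921.6 Mb / 900 s = 4.357 Mbps.
Audio total: 96 + 256 = 352 kbps = 0.352 Mbps.
Video: 4.357 − 0.352 = 4.005 Mbps.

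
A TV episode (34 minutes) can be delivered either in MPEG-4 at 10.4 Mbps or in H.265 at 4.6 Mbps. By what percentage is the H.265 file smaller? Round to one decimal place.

55.8%

34 min = 2040 s
MPEG-4: 10.400 Mbps × 2040 s = 21216.0 Mb = 2.652 GB.
H.265: 4.600 Mbps × 2040 s = 9384.0 Mb = 1.173 GB.
Reduction: (1 − 1.173/2.652) × 100 = 55.77%.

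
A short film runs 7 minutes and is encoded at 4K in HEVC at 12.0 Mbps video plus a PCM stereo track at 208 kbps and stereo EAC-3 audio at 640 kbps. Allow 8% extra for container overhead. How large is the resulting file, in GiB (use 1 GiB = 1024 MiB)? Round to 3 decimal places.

7 min = 420 s
Audio total: 208 + 640 = 848 kbps = 0.848 Mbps.
Total bitrate: 12.0 + 0.848 = 12.848 Mbps.
Stream data: 12.848 Mbps × 420 s = 5396.2 Mb.
With 8% container overhead: ×1.08.
5,828 Mb = 728,481,600 bytes ÷ 1,073,741,824 = 0.6785 GiB.

0.678 GiB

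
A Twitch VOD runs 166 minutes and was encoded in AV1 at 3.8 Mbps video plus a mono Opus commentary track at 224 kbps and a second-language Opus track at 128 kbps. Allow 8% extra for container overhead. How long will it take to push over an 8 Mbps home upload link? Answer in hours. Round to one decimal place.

166 min = 9960 s
Audio total: 224 + 128 = 352 kbps = 0.352 Mbps.
Total bitrate: 4.152 Mbps.
File: 4.152 Mbps × 9960 s = 41353.9 Mb.
With 8% container overhead: ×1.08. → 44662.2 Mb.
At 8 Mbps: 44662.2 / 8 = 5582.8 s ≈ 1.55 hours.

1.6 hours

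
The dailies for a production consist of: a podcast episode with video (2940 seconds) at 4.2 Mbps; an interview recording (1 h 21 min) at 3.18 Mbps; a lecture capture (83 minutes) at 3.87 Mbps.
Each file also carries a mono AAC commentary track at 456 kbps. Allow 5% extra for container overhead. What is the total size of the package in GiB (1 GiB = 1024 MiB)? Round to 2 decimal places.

6.47 GiB

Audio: 456 kbps = 0.456 Mbps.
podcast episode with video: 4.656 Mbps × 2940 s × 1.05 = 14373.1 Mb
interview recording: 3.636 Mbps × 4860 s × 1.05 = 18554.5 Mb
lecture capture: 4.326 Mbps × 4980 s × 1.05 = 22620.7 Mb
Total: 55548.2 Mb = 6943.5 MB.
= 6.467 GiB.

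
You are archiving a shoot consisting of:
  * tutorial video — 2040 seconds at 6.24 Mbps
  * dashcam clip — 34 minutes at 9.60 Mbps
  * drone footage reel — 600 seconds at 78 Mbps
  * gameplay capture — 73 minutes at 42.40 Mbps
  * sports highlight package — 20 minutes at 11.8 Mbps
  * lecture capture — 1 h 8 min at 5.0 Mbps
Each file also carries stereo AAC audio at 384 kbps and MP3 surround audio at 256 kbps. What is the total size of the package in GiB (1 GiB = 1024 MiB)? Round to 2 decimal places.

Audio total: 384 + 256 = 640 kbps = 0.640 Mbps.
tutorial video: 6.880 Mbps × 2040 s = 14035.2 Mb
dashcam clip: 10.240 Mbps × 2040 s = 20889.6 Mb
drone footage reel: 78.640 Mbps × 600 s = 47184.0 Mb
gameplay capture: 43.040 Mbps × 4380 s = 188515.2 Mb
sports highlight package: 12.440 Mbps × 1200 s = 14928.0 Mb
lecture capture: 5.640 Mbps × 4080 s = 23011.2 Mb
Total: 308563.2 Mb = 38570.4 MB.
= 35.92 GiB.

35.92 GiB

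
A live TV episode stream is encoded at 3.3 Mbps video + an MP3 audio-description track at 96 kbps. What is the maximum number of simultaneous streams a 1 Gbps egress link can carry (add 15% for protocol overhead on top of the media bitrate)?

Audio: 96 kbps = 0.096 Mbps.
Per-viewer media rate: 3.396 Mbps.
On the wire with 15% overhead: 3.905 Mbps.
1 Gbps = 1,000 Mbps; 1,000 / 3.905 = 256.06 → 256 viewers.

256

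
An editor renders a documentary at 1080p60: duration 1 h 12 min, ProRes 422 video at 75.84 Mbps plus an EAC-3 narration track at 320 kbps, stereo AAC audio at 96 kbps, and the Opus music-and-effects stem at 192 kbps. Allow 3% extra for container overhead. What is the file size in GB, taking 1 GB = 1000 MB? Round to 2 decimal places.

1 h 12 min = 72 min = 4320 s
Audio total: 320 + 96 + 192 = 608 kbps = 0.608 Mbps.
Total bitrate: 75.84 + 0.608 = 76.448 Mbps.
Stream data: 76.448 Mbps × 4320 s = 330255.4 Mb.
With 3% container overhead: ×1.03.
340,163 Mb ÷ 8 = 42,520 MB → 42.52 GB.

42.52 GB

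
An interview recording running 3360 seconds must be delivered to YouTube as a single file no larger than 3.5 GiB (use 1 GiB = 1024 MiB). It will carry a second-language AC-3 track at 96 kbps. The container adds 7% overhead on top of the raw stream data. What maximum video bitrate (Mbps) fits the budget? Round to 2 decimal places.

Budget: 3.5 GiB = 30064.8 Mb.
Stream payload after overhead: 30064.8 / 1.07 = 28097.9 Mb.
Total bitrate budget: 28097.9 Mb / 3360 s = 8.362 Mbps.
Audio: 96 kbps = 0.096 Mbps.
Video: 8.362 − 0.096 = 8.266 Mbps.

8.27 Mbps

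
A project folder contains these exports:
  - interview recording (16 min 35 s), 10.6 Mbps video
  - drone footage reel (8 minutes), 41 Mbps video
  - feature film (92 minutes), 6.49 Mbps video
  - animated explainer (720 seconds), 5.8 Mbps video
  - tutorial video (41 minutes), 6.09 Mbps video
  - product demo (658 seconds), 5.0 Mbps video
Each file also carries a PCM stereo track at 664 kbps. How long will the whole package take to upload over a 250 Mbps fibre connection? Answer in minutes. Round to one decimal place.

6.4 minutes

Audio: 664 kbps = 0.664 Mbps.
interview recording: 11.264 Mbps × 995 s = 11207.7 Mb
drone footage reel: 41.664 Mbps × 480 s = 19998.7 Mb
feature film: 7.154 Mbps × 5520 s = 39490.1 Mb
animated explainer: 6.464 Mbps × 720 s = 4654.1 Mb
tutorial video: 6.754 Mbps × 2460 s = 16614.8 Mb
product demo: 5.664 Mbps × 658 s = 3726.9 Mb
Total: 95692.3 Mb = 11961.5 MB.
At 250 Mbps: 95692.3 / 250 = 383 s ≈ 6.38 minutes.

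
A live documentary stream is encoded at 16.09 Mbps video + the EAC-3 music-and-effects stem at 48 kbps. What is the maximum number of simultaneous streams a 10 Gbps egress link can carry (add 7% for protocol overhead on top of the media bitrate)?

579

Audio: 48 kbps = 0.048 Mbps.
Per-viewer media rate: 16.138 Mbps.
On the wire with 7% overhead: 17.268 Mbps.
10 Gbps = 10,000 Mbps; 10,000 / 17.268 = 579.12 → 579 viewers.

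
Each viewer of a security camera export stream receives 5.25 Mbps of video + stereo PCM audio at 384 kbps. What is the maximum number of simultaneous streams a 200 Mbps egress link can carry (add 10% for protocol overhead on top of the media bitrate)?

Audio: 384 kbps = 0.384 Mbps.
Per-viewer media rate: 5.634 Mbps.
On the wire with 10% overhead: 6.197 Mbps.
200 Mbps = 200.0 Mbps; 200.0 / 6.197 = 32.27 → 32 viewers.

32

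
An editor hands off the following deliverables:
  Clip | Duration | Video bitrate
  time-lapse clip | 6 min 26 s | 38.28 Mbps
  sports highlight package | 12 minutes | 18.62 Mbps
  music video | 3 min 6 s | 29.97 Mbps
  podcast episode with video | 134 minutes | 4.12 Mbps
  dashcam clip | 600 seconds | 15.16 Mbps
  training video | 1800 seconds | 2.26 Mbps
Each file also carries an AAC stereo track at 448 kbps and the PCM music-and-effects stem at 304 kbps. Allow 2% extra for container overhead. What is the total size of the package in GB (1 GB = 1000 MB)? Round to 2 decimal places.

Audio total: 448 + 304 = 752 kbps = 0.752 Mbps.
time-lapse clip: 39.032 Mbps × 386 s × 1.02 = 15367.7 Mb
sports highlight package: 19.372 Mbps × 720 s × 1.02 = 14226.8 Mb
music video: 30.722 Mbps × 186 s × 1.02 = 5828.6 Mb
podcast episode with video: 4.872 Mbps × 8040 s × 1.02 = 39954.3 Mb
dashcam clip: 15.912 Mbps × 600 s × 1.02 = 9738.1 Mb
training video: 3.012 Mbps × 1800 s × 1.02 = 5530.0 Mb
Total: 90645.5 Mb = 11330.7 MB.
= 11.33 GB.

11.33 GB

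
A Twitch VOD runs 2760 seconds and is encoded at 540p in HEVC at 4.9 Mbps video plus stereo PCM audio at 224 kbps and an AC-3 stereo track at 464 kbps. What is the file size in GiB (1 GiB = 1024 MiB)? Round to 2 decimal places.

1.80 GiB

Audio total: 224 + 464 = 688 kbps = 0.688 Mbps.
Total bitrate: 4.9 + 0.688 = 5.588 Mbps.
Stream data: 5.588 Mbps × 2760 s = 15422.9 Mb.
15,423 Mb = 1,927,860,000 bytes ÷ 1,073,741,824 = 1.795 GiB.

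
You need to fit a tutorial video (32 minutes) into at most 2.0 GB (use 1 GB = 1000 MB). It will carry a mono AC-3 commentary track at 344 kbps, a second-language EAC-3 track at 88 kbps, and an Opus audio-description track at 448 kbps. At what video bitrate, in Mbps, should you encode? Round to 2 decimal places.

Budget: 2.0 GB = 16000.0 Mb.
32 min = 1920 s
Total bitrate budget: 16000.0 Mb / 1920 s = 8.333 Mbps.
Audio total: 344 + 88 + 448 = 880 kbps = 0.880 Mbps.
Video: 8.333 − 0.880 = 7.453 Mbps.

7.45 Mbps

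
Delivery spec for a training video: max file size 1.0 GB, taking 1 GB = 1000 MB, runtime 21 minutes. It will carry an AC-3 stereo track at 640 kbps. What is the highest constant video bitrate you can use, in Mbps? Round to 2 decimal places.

Budget: 1.0 GB = 8000.0 Mb.
21 min = 1260 s
Total bitrate budget: 8000.0 Mb / 1260 s = 6.349 Mbps.
Audio: 640 kbps = 0.640 Mbps.
Video: 6.349 − 0.640 = 5.709 Mbps.

5.71 Mbps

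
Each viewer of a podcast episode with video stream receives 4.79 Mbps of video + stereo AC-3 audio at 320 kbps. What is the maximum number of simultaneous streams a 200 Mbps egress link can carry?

Audio: 320 kbps = 0.320 Mbps.
Per-viewer media rate: 5.110 Mbps.
200 Mbps = 200.0 Mbps; 200.0 / 5.110 = 39.14 → 39 viewers.

39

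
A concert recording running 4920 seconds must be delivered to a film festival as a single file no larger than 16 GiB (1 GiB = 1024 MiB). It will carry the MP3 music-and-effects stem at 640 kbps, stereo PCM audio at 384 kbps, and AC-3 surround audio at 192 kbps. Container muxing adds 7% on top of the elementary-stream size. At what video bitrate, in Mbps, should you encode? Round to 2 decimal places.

24.89 Mbps

Budget: 16 GiB = 137439.0 Mb.
Stream payload after overhead: 137439.0 / 1.07 = 128447.6 Mb.
Total bitrate budget: 128447.6 Mb / 4920 s = 26.107 Mbps.
Audio total: 640 + 384 + 192 = 1216 kbps = 1.216 Mbps.
Video: 26.107 − 1.216 = 24.891 Mbps.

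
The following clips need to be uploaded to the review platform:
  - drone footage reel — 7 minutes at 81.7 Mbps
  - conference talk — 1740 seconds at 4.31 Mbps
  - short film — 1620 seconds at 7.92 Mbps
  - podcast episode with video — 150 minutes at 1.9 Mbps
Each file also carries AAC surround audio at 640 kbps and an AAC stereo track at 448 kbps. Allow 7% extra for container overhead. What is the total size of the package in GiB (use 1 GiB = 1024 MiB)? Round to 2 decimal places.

10.67 GiB

Audio total: 640 + 448 = 1088 kbps = 1.088 Mbps.
drone footage reel: 82.788 Mbps × 420 s × 1.07 = 37204.9 Mb
conference talk: 5.398 Mbps × 1740 s × 1.07 = 10050.0 Mb
short film: 9.008 Mbps × 1620 s × 1.07 = 15614.5 Mb
podcast episode with video: 2.988 Mbps × 9000 s × 1.07 = 28774.4 Mb
Total: 91643.8 Mb = 11455.5 MB.
= 10.67 GiB.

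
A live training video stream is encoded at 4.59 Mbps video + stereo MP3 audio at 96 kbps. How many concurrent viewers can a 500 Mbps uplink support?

106

Audio: 96 kbps = 0.096 Mbps.
Per-viewer media rate: 4.686 Mbps.
500 Mbps = 500.0 Mbps; 500.0 / 4.686 = 106.70 → 106 viewers.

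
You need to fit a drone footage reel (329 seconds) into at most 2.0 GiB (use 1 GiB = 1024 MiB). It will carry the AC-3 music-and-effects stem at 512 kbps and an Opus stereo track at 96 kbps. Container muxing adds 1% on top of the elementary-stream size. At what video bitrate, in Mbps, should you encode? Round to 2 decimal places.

51.09 Mbps

Budget: 2.0 GiB = 17179.9 Mb.
Stream payload after overhead: 17179.9 / 1.01 = 17009.8 Mb.
Total bitrate budget: 17009.8 Mb / 329 s = 51.701 Mbps.
Audio total: 512 + 96 = 608 kbps = 0.608 Mbps.
Video: 51.701 − 0.608 = 51.093 Mbps.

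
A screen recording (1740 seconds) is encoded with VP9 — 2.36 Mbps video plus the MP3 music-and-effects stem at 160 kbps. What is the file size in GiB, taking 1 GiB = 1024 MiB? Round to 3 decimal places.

0.510 GiB

Audio: 160 kbps = 0.160 Mbps.
Total bitrate: 2.36 + 0.160 = 2.520 Mbps.
Stream data: 2.520 Mbps × 1740 s = 4384.8 Mb.
4,385 Mb = 548,100,000 bytes ÷ 1,073,741,824 = 0.5105 GiB.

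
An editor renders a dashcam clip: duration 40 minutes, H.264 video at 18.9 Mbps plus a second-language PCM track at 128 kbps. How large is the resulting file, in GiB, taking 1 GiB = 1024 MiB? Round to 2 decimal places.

5.32 GiB

40 min = 2400 s
Audio: 128 kbps = 0.128 Mbps.
Total bitrate: 18.9 + 0.128 = 19.028 Mbps.
Stream data: 19.028 Mbps × 2400 s = 45667.2 Mb.
45,667 Mb = 5,708,400,000 bytes ÷ 1,073,741,824 = 5.316 GiB.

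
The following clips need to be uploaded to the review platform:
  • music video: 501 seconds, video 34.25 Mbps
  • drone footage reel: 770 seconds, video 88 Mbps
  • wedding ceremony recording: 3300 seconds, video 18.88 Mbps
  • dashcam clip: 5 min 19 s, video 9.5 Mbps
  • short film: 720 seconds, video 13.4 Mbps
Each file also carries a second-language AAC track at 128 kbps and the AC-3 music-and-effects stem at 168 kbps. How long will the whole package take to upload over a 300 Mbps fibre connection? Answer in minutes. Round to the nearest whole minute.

9 minutes

Audio total: 128 + 168 = 296 kbps = 0.296 Mbps.
music video: 34.546 Mbps × 501 s = 17307.5 Mb
drone footage reel: 88.296 Mbps × 770 s = 67987.9 Mb
wedding ceremony recording: 19.176 Mbps × 3300 s = 63280.8 Mb
dashcam clip: 9.796 Mbps × 319 s = 3124.9 Mb
short film: 13.696 Mbps × 720 s = 9861.1 Mb
Total: 161562.3 Mb = 20195.3 MB.
At 300 Mbps: 161562.3 / 300 = 539 s ≈ 8.98 minutes.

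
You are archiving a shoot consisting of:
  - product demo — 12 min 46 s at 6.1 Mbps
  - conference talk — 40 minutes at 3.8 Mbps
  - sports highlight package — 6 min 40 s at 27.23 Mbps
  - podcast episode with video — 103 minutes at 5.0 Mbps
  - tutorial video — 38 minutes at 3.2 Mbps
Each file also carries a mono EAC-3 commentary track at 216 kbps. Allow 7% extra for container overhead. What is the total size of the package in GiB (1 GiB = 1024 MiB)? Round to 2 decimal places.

8.16 GiB

Audio: 216 kbps = 0.216 Mbps.
product demo: 6.316 Mbps × 766 s × 1.07 = 5176.7 Mb
conference talk: 4.016 Mbps × 2400 s × 1.07 = 10313.1 Mb
sports highlight package: 27.446 Mbps × 400 s × 1.07 = 11746.9 Mb
podcast episode with video: 5.216 Mbps × 6180 s × 1.07 = 34491.3 Mb
tutorial video: 3.416 Mbps × 2280 s × 1.07 = 8333.7 Mb
Total: 70061.7 Mb = 8757.7 MB.
= 8.156 GiB.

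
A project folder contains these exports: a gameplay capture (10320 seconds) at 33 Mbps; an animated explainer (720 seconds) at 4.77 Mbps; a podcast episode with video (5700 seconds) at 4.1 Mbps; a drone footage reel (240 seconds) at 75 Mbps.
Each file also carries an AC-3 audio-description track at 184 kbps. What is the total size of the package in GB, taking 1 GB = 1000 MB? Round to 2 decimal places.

48.56 GB

Audio: 184 kbps = 0.184 Mbps.
gameplay capture: 33.184 Mbps × 10320 s = 342458.9 Mb
animated explainer: 4.954 Mbps × 720 s = 3566.9 Mb
podcast episode with video: 4.284 Mbps × 5700 s = 24418.8 Mb
drone footage reel: 75.184 Mbps × 240 s = 18044.2 Mb
Total: 388488.7 Mb = 48561.1 MB.
= 48.56 GB.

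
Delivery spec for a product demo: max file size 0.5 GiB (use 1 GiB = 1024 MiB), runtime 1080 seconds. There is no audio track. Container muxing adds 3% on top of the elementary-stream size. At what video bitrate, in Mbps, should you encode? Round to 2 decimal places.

Budget: 0.5 GiB = 4295.0 Mb.
Stream payload after overhead: 4295.0 / 1.03 = 4169.9 Mb.
Total bitrate budget: 4169.9 Mb / 1080 s = 3.861 Mbps.

3.86 Mbps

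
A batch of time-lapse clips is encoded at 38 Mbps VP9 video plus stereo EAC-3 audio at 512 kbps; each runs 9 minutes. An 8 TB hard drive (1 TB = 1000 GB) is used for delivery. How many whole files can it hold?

9 min = 540 s
Audio: 512 kbps = 0.512 Mbps.
Total bitrate: 38.512 Mbps.
Per item: 38.512 Mbps × 540 s = 20,796 Mb = 2,600 MB.
Capacity: 8 TB = 64,000,000 Mb; 3077.44 items → 3077 complete.

3077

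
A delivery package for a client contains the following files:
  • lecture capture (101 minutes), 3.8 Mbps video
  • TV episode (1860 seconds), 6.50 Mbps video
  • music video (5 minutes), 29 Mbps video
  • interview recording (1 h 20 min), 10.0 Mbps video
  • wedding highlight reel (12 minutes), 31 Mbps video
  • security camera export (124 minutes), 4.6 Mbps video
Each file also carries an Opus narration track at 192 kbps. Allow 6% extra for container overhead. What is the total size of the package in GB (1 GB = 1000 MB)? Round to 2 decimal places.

Audio: 192 kbps = 0.192 Mbps.
lecture capture: 3.992 Mbps × 6060 s × 1.06 = 25643.0 Mb
TV episode: 6.692 Mbps × 1860 s × 1.06 = 13193.9 Mb
music video: 29.192 Mbps × 300 s × 1.06 = 9283.1 Mb
interview recording: 10.192 Mbps × 4800 s × 1.06 = 51856.9 Mb
wedding highlight reel: 31.192 Mbps × 720 s × 1.06 = 23805.7 Mb
security camera export: 4.792 Mbps × 7440 s × 1.06 = 37791.6 Mb
Total: 161574.3 Mb = 20196.8 MB.
= 20.20 GB.

20.20 GB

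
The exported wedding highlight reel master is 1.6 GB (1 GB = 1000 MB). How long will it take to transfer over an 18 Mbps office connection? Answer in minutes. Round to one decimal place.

File: 1.6 GB = 12800.0 Mb.
At 18 Mbps: 12800.0 / 18 = 711.1 s ≈ 11.9 minutes.

11.9 minutes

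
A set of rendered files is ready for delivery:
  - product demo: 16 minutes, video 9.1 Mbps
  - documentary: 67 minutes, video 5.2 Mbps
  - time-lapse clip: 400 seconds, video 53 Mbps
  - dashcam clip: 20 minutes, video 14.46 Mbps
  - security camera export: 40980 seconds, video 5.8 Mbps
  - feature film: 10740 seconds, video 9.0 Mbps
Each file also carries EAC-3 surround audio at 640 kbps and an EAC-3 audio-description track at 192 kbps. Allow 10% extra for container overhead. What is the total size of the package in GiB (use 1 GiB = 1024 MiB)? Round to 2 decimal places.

Audio total: 640 + 192 = 832 kbps = 0.832 Mbps.
product demo: 9.932 Mbps × 960 s × 1.10 = 10488.2 Mb
documentary: 6.032 Mbps × 4020 s × 1.10 = 26673.5 Mb
time-lapse clip: 53.832 Mbps × 400 s × 1.10 = 23686.1 Mb
dashcam clip: 15.292 Mbps × 1200 s × 1.10 = 20185.4 Mb
security camera export: 6.632 Mbps × 40980 s × 1.10 = 298957.3 Mb
feature film: 9.832 Mbps × 10740 s × 1.10 = 116155.2 Mb
Total: 496145.8 Mb = 62018.2 MB.
= 57.76 GiB.

57.76 GiB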